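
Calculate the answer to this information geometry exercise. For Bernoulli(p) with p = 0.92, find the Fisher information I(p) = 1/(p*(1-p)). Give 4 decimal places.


For Bernoulli(p), Fisher information is I(p) = 1/(p*(1-p)).
p = 0.92, 1-p = 0.08.
p*(1-p) = 0.0736.
I(p) = 1/0.0736 = 13.5870

13.5870


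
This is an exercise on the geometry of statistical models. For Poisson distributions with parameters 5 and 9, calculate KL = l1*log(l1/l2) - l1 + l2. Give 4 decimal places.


KL divergence for Poisson:
KL = l1*log(l1/l2) - l1 + l2.
l1 = 5, l2 = 9.
log(5/9) = -0.587787.
l1*log(l1/l2) = 5 * -0.587787 = -2.938933.
KL = -2.938933 - 5 + 9 = 1.0611

1.0611


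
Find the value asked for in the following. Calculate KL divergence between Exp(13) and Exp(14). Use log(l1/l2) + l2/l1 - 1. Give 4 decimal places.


KL divergence for exponential family:
KL = log(l1/l2) + l2/l1 - 1.
log(13/14) = -0.074108.
14/13 = 1.076923.
KL = -0.074108 + 1.076923 - 1 = 0.0028

0.0028


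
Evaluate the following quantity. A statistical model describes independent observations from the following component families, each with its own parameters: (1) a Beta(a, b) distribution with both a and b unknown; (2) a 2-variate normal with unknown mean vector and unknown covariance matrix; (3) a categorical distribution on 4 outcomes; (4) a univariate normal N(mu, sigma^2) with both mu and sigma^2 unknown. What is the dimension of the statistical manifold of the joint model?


The dimension of a statistical manifold equals the number of free
(independent) real parameters of the model. For a product of independent
blocks the parameter counts add.
- Beta (a, b): 2.
- 2-variate normal: 2 (mean) + 2*3/2 = 3 (symmetric covariance) = 5.
- categorical on 4 outcomes (probabilities sum to 1): 4-1 = 3.
- normal (mu, sigma^2): 2.
Total = 2 + 5 + 3 + 2 = 12.
Dimension = 12

12


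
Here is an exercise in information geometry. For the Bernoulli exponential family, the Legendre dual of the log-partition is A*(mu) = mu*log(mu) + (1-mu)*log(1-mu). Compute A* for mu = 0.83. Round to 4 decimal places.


Legendre transform for Bernoulli:
A*(mu) = mu*log(mu) + (1-mu)*log(1-mu).
mu = 0.83, 1-mu = 0.17.
mu*log(mu) = 0.83*log(0.83) = -0.154654.
(1-mu)*log(1-mu) = 0.17*log(0.17) = -0.301233.
A* = -0.154654 + -0.301233 = -0.4559

-0.4559


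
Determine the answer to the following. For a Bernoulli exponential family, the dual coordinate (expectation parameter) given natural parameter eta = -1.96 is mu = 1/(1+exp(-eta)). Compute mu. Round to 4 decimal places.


Dual coordinate (expectation parameter) for Bernoulli:
mu = 1/(1+exp(-eta)).
eta = -1.96.
exp(-eta) = exp(1.96) = 7.099327.
mu = 1/(1+7.099327) = 0.1235

0.1235


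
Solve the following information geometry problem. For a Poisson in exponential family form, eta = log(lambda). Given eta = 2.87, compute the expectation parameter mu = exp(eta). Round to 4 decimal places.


Expectation parameter for Poisson exponential family:
mu = exp(eta).
eta = 2.87.
mu = exp(2.87) = 17.6370

17.6370


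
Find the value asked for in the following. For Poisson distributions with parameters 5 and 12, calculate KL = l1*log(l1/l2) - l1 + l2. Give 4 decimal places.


KL divergence for Poisson:
KL = l1*log(l1/l2) - l1 + l2.
l1 = 5, l2 = 12.
log(5/12) = -0.875469.
l1*log(l1/l2) = 5 * -0.875469 = -4.377344.
KL = -4.377344 - 5 + 12 = 2.6227

2.6227


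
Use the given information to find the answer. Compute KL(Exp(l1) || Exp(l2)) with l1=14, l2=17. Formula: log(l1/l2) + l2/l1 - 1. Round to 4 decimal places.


KL divergence for exponential family:
KL = log(l1/l2) + l2/l1 - 1.
log(14/17) = -0.194156.
17/14 = 1.214286.
KL = -0.194156 + 1.214286 - 1 = 0.0201

0.0201


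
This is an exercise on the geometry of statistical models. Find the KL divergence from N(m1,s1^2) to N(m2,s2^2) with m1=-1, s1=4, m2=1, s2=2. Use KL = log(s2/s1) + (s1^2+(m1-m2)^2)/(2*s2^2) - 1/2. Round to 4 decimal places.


KL divergence between normal distributions:
KL = log(s2/s1) + (s1^2 + (m1-m2)^2)/(2*s2^2) - 1/2.
log(2/4) = -0.693147.
(4^2 + (-1-1)^2)/(2*2^2) = (16 + 4)/8 = 2.5.
KL = -0.693147 + 2.5 - 0.5 = 1.3069

1.3069


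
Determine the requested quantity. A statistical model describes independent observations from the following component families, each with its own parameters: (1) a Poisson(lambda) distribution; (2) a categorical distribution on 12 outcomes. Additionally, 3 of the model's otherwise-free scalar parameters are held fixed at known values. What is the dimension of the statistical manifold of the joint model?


The dimension of a statistical manifold equals the number of free
(independent) real parameters of the model. For a product of independent
blocks the parameter counts add.
- Poisson (lambda): 1.
- categorical on 12 outcomes (probabilities sum to 1): 12-1 = 11.
Total = 1 + 11 = 12.
3 parameter(s) fixed at known values: 12 - 3 = 9.
Dimension = 9

9


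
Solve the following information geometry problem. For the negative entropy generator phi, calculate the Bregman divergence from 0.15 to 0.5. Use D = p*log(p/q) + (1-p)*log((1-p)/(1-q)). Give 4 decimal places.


Bregman divergence with negative entropy generator:
D = p*log(p/q) + (1-p)*log((1-p)/(1-q)).
p = 0.15, q = 0.5.
p*log(p/q) = 0.15*log(0.15/0.5) = -0.180596.
(1-p)*log((1-p)/(1-q)) = 0.85*log(0.85/0.5) = 0.451034.
D = -0.180596 + 0.451034 = 0.2704

0.2704


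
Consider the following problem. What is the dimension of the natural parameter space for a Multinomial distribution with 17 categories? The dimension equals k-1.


Exponential family dimension calculation:
For Multinomial with k=17 categories, dim = k-1 = 16.

16


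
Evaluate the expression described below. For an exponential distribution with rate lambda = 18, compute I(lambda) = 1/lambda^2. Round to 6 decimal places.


Fisher information for exponential: I(lambda) = 1/lambda^2.
lambda = 18, lambda^2 = 324.
I = 1/324 = 0.003086

0.003086


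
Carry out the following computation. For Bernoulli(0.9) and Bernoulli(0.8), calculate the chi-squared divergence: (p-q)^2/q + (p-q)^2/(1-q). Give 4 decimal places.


Chi-squared divergence between Bernoulli distributions:
chi^2 = (p-q)^2/q + (p-q)^2/(1-q).
p = 0.9, q = 0.8, p-q = 0.1.
(p-q)^2 = 0.01.
term1 = 0.01/0.8 = 0.0125.
term2 = 0.01/0.2 = 0.05.
chi^2 = 0.0125 + 0.05 = 0.0625

0.0625


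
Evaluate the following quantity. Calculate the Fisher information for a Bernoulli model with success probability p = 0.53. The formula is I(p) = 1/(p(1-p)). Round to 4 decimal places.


For Bernoulli(p), Fisher information is I(p) = 1/(p*(1-p)).
p = 0.53, 1-p = 0.47.
p*(1-p) = 0.2491.
I(p) = 1/0.2491 = 4.0145

4.0145


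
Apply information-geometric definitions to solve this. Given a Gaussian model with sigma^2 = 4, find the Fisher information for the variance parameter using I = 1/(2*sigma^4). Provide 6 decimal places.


Fisher information for variance: I(sigma^2) = 1/(2*sigma^4).
sigma^2 = 4, so sigma^4 = 16.
I = 1/(2*16) = 1/32 = 0.031250

0.031250


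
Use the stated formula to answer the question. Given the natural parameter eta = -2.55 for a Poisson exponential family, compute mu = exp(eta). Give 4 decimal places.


Expectation parameter for Poisson exponential family:
mu = exp(eta).
eta = -2.55.
mu = exp(-2.55) = 0.0781

0.0781


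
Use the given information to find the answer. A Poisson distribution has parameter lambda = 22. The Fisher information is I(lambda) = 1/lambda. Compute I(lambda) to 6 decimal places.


Fisher information for Poisson: I(lambda) = 1/lambda.
lambda = 22.
I(lambda) = 1/22 = 0.045455

0.045455


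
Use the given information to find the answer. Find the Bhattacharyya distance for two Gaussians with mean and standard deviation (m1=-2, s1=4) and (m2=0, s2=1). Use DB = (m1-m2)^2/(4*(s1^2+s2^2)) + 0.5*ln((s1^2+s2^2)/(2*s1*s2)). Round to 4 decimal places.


Bhattacharyya distance between two Gaussians:
DB = (m1-m2)^2/(4*(s1^2+s2^2)) + (1/2)*ln((s1^2+s2^2)/(2*s1*s2)).
(m1-m2)^2 = (-2)^2 = 4.
s1^2+s2^2 = 16 + 1 = 17.
term1 = 4/68 = 0.058824.
term2 = 0.5*ln(17/8.0) = 0.376886.
DB = 0.058824 + 0.376886 = 0.4357

0.4357


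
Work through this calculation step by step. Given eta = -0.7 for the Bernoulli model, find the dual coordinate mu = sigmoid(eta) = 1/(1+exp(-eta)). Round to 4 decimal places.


Dual coordinate (expectation parameter) for Bernoulli:
mu = 1/(1+exp(-eta)).
eta = -0.7.
exp(-eta) = exp(0.7) = 2.013753.
mu = 1/(1+2.013753) = 0.3318

0.3318


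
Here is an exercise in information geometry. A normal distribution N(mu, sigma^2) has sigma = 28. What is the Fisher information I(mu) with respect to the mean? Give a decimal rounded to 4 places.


The Fisher information for the mean of a normal distribution is I(mu) = 1/sigma^2.
sigma = 28, so sigma^2 = 784.
I(mu) = 1/784 = 0.0013

0.0013


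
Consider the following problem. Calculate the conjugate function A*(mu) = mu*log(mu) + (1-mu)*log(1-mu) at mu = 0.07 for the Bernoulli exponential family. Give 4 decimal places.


Legendre transform for Bernoulli:
A*(mu) = mu*log(mu) + (1-mu)*log(1-mu).
mu = 0.07, 1-mu = 0.93.
mu*log(mu) = 0.07*log(0.07) = -0.186148.
(1-mu)*log(1-mu) = 0.93*log(0.93) = -0.067491.
A* = -0.186148 + -0.067491 = -0.2536

-0.2536


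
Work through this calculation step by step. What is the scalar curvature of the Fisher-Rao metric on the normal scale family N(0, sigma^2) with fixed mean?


This family has a single free parameter, so its statistical manifold
is 1-dimensional. The Riemann curvature tensor of any 1-dimensional
Riemannian manifold vanishes identically, so R = 0.

0


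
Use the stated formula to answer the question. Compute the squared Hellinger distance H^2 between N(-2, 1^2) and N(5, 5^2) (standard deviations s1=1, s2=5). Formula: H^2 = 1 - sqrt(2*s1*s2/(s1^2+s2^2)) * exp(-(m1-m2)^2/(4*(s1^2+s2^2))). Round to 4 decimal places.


Squared Hellinger distance for Gaussians:
H^2 = 1 - sqrt(2*s1*s2/(s1^2+s2^2)) * exp(-(m1-m2)^2/(4*(s1^2+s2^2))).
s1^2 = 1, s2^2 = 25, s1^2+s2^2 = 26.
sqrt(2*1*5/(26)) = 0.620174.
(m1-m2)^2 = (-7)^2 = 49.
exp(-49/(4*26)) = exp(-0.471154) = 0.624282.
H^2 = 1 - 0.620174*0.624282 = 0.6128

0.6128


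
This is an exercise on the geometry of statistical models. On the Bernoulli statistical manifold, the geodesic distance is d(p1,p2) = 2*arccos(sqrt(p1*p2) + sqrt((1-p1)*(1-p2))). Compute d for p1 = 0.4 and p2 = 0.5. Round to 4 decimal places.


Geodesic distance on Bernoulli manifold:
d(p1,p2) = 2*arccos(sqrt(p1*p2) + sqrt((1-p1)*(1-p2))).
sqrt(p1*p2) = sqrt(0.4*0.5) = 0.447214.
sqrt((1-p1)*(1-p2)) = sqrt(0.6*0.5) = 0.547723.
arg = 0.447214 + 0.547723 = 0.994936.
d = 2*arccos(0.994936) = 0.2014

0.2014


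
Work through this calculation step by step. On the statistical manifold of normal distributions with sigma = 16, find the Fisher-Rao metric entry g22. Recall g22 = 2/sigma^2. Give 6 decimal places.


For the 2-parameter normal family, the Fisher metric has:
  g11 = 1/sigma^2, g22 = 2/sigma^2.
sigma = 16, sigma^2 = 256.
g22 = 0.007813

0.007813


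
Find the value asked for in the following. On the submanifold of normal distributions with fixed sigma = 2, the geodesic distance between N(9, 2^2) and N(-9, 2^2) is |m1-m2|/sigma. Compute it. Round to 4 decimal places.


On the fixed-variance normal subfamily, geodesic distance = |m1-m2|/sigma.
|9 - -9| = 18.
sigma = 2.
d = 18/2 = 9.0000

9.0000


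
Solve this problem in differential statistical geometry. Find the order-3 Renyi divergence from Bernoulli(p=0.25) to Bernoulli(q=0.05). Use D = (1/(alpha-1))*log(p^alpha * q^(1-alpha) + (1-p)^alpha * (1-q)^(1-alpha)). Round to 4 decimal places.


Renyi divergence of order alpha between Bernoulli distributions:
D = (1/(alpha-1))*log(p^alpha * q^(1-alpha) + (1-p)^alpha * (1-q)^(1-alpha)).
alpha = 3, p = 0.25, q = 0.05.
p^alpha * q^(1-alpha) = 0.25^3 * 0.05^-2 = 6.25.
(1-p)^alpha * (1-q)^(1-alpha) = 0.75^3 * 0.95^-2 = 0.467452.
sum = 6.25 + 0.467452 = 6.717452.
D = (1/2)*log(6.717452) = 0.9524

0.9524


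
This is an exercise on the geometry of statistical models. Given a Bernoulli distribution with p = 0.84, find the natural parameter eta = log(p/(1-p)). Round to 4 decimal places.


Natural parameter for Bernoulli: eta = log(p/(1-p)).
p = 0.84, 1-p = 0.16.
p/(1-p) = 5.25.
eta = log(5.25) = 1.6582

1.6582


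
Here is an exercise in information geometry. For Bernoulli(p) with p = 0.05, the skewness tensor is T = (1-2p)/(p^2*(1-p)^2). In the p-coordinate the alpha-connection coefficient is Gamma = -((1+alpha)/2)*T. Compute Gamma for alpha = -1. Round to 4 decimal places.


Skewness (Amari-Chentsov) tensor: T = (1-2p)/(p^2*(1-p)^2).
p = 0.05, 1-2p = 0.9, p^2 = 0.0025, (1-p)^2 = 0.9025.
T = 0.9/(0.0025 * 0.9025) = 398.891967.
In the p-coordinate, Gamma^(alpha) = Gamma^(0) - (alpha/2)*T with Gamma^(0) = (1/2)*g'(p) = -T/2,
so Gamma^(alpha) = -((1+alpha)/2)*T.
alpha = -1, -(1+alpha)/2 = 0.0.
Gamma = 0.0 * 398.891967 = 0.0000

0.0000


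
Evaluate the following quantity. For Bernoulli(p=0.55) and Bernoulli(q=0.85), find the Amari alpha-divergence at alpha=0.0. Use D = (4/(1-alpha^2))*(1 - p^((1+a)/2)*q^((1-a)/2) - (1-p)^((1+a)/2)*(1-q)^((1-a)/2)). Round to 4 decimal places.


Amari alpha-divergence:
D = (4/(1-alpha^2))*(1 - p^((1+a)/2)*q^((1-a)/2) - (1-p)^((1+a)/2)*(1-q)^((1-a)/2)).
alpha = 0.0, p = 0.55, q = 0.85.
e1 = (1+alpha)/2 = 0.5, e2 = (1-alpha)/2 = 0.5.
t1 = p^e1 * q^e2 = 0.55^0.5 * 0.85^0.5 = 0.68374.
t2 = (1-p)^e1 * (1-q)^e2 = 0.45^0.5 * 0.15^0.5 = 0.259808.
4/(1-alpha^2) = 4.0.
D = 4.0*(1 - 0.68374 - 0.259808) = 0.2258

0.2258


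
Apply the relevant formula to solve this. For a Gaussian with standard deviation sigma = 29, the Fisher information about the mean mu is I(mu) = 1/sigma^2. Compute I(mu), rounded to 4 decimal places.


The Fisher information for the mean of a normal distribution is I(mu) = 1/sigma^2.
sigma = 29, so sigma^2 = 841.
I(mu) = 1/841 = 0.0012

0.0012


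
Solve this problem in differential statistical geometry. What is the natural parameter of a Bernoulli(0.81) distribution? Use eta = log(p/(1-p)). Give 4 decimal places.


Natural parameter for Bernoulli: eta = log(p/(1-p)).
p = 0.81, 1-p = 0.19.
p/(1-p) = 4.263158.
eta = log(4.263158) = 1.4500

1.4500


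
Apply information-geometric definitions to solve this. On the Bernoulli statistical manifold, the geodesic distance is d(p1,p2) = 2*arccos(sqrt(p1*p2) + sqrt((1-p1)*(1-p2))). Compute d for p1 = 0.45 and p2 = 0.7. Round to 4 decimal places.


Geodesic distance on Bernoulli manifold:
d(p1,p2) = 2*arccos(sqrt(p1*p2) + sqrt((1-p1)*(1-p2))).
sqrt(p1*p2) = sqrt(0.45*0.7) = 0.561249.
sqrt((1-p1)*(1-p2)) = sqrt(0.55*0.3) = 0.406202.
arg = 0.561249 + 0.406202 = 0.967451.
d = 2*arccos(0.967451) = 0.5117

0.5117


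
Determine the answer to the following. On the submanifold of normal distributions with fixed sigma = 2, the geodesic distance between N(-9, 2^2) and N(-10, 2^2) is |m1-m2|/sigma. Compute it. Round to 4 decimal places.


On the fixed-variance normal subfamily, geodesic distance = |m1-m2|/sigma.
|-9 - -10| = 1.
sigma = 2.
d = 1/2 = 0.5000

0.5000


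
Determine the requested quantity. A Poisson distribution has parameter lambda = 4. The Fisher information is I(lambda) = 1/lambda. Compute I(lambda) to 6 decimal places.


Fisher information for Poisson: I(lambda) = 1/lambda.
lambda = 4.
I(lambda) = 1/4 = 0.250000

0.250000


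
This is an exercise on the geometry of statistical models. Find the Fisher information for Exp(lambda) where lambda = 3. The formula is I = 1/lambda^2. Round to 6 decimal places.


Fisher information for exponential: I(lambda) = 1/lambda^2.
lambda = 3, lambda^2 = 9.
I = 1/9 = 0.111111

0.111111


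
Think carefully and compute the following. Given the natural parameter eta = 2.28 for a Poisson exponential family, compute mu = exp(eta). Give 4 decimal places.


Expectation parameter for Poisson exponential family:
mu = exp(eta).
eta = 2.28.
mu = exp(2.28) = 9.7767

9.7767


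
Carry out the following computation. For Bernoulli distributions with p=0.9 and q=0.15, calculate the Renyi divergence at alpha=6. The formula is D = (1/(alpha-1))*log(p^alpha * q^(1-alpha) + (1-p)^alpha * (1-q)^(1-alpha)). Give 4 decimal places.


Renyi divergence of order alpha between Bernoulli distributions:
D = (1/(alpha-1))*log(p^alpha * q^(1-alpha) + (1-p)^alpha * (1-q)^(1-alpha)).
alpha = 6, p = 0.9, q = 0.15.
p^alpha * q^(1-alpha) = 0.9^6 * 0.15^-5 = 6998.4.
(1-p)^alpha * (1-q)^(1-alpha) = 0.1^6 * 0.85^-5 = 2e-06.
sum = 6998.4 + 2e-06 = 6998.400002.
D = (1/5)*log(6998.400002) = 1.7707

1.7707


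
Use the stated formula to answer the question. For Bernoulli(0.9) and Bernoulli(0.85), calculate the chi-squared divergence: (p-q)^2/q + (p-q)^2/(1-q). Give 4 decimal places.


Chi-squared divergence between Bernoulli distributions:
chi^2 = (p-q)^2/q + (p-q)^2/(1-q).
p = 0.9, q = 0.85, p-q = 0.05.
(p-q)^2 = 0.0025.
term1 = 0.0025/0.85 = 0.002941.
term2 = 0.0025/0.15 = 0.016667.
chi^2 = 0.002941 + 0.016667 = 0.0196

0.0196


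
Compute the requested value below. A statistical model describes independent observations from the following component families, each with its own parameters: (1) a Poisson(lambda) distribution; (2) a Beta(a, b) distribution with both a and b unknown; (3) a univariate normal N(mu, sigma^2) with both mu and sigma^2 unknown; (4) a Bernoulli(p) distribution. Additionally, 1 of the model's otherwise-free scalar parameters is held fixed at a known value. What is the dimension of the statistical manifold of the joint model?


The dimension of a statistical manifold equals the number of free
(independent) real parameters of the model. For a product of independent
blocks the parameter counts add.
- Poisson (lambda): 1.
- Beta (a, b): 2.
- normal (mu, sigma^2): 2.
- Bernoulli (p): 1.
Total = 1 + 2 + 2 + 1 = 6.
1 parameter(s) fixed at known values: 6 - 1 = 5.
Dimension = 5

5


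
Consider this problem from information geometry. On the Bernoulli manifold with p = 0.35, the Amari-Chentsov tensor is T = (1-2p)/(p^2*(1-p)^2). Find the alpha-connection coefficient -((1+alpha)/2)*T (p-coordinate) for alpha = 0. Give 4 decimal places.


Skewness (Amari-Chentsov) tensor: T = (1-2p)/(p^2*(1-p)^2).
p = 0.35, 1-2p = 0.3, p^2 = 0.1225, (1-p)^2 = 0.4225.
T = 0.3/(0.1225 * 0.4225) = 5.796401.
In the p-coordinate, Gamma^(alpha) = Gamma^(0) - (alpha/2)*T with Gamma^(0) = (1/2)*g'(p) = -T/2,
so Gamma^(alpha) = -((1+alpha)/2)*T.
alpha = 0, -(1+alpha)/2 = -0.5.
Gamma = -0.5 * 5.796401 = -2.8982

-2.8982


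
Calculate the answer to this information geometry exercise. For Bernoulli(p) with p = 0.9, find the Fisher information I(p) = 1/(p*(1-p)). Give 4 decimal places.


For Bernoulli(p), Fisher information is I(p) = 1/(p*(1-p)).
p = 0.9, 1-p = 0.1.
p*(1-p) = 0.09.
I(p) = 1/0.09 = 11.1111

11.1111


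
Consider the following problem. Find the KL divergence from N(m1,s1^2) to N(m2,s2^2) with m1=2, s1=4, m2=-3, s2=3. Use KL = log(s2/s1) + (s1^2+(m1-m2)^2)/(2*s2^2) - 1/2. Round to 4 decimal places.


KL divergence between normal distributions:
KL = log(s2/s1) + (s1^2 + (m1-m2)^2)/(2*s2^2) - 1/2.
log(3/4) = -0.287682.
(4^2 + (2--3)^2)/(2*3^2) = (16 + 25)/18 = 2.277778.
KL = -0.287682 + 2.277778 - 0.5 = 1.4901

1.4901


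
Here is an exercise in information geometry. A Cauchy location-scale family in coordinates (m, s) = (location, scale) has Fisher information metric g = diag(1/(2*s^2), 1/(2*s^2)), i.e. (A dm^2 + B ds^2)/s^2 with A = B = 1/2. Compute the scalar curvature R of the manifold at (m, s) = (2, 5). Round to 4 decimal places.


The metric has the form g = (A dm^2 + B ds^2)/s^2 with A = 1/2, B = 1/2.
Substitute u = sqrt(A/B)*m: g = B*(du^2 + ds^2)/s^2, i.e. B times the
Poincare upper half-plane metric, which has constant Gaussian curvature -1.
Scaling a 2D metric by a constant c divides the Gaussian curvature by c,
so K = -1/B = -1/(1/2) = -2.0000 everywhere (the point (m, s) = (2, 5) is irrelevant:
the curvature is constant).
Scalar curvature in dimension 2: R = 2K = -2/(1/2) = -4.0000.

-4.0000


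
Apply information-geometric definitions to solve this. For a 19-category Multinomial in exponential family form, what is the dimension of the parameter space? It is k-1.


Exponential family dimension calculation:
For Multinomial with k=19 categories, dim = k-1 = 18.

18


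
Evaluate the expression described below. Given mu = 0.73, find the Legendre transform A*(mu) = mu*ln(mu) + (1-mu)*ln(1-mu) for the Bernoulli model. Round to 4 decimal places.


Legendre transform for Bernoulli:
A*(mu) = mu*log(mu) + (1-mu)*log(1-mu).
mu = 0.73, 1-mu = 0.27.
mu*log(mu) = 0.73*log(0.73) = -0.229739.
(1-mu)*log(1-mu) = 0.27*log(0.27) = -0.35352.
A* = -0.229739 + -0.35352 = -0.5833

-0.5833


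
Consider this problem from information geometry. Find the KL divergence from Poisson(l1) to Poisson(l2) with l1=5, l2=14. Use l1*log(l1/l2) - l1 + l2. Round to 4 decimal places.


KL divergence for Poisson:
KL = l1*log(l1/l2) - l1 + l2.
l1 = 5, l2 = 14.
log(5/14) = -1.029619.
l1*log(l1/l2) = 5 * -1.029619 = -5.148097.
KL = -5.148097 - 5 + 14 = 3.8519

3.8519


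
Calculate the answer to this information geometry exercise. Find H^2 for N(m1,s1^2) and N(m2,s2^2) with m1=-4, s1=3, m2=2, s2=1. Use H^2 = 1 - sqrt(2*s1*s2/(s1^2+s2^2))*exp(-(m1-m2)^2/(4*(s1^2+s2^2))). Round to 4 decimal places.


Squared Hellinger distance for Gaussians:
H^2 = 1 - sqrt(2*s1*s2/(s1^2+s2^2)) * exp(-(m1-m2)^2/(4*(s1^2+s2^2))).
s1^2 = 9, s2^2 = 1, s1^2+s2^2 = 10.
sqrt(2*3*1/(10)) = 0.774597.
(m1-m2)^2 = (-6)^2 = 36.
exp(-36/(4*10)) = exp(-0.9) = 0.40657.
H^2 = 1 - 0.774597*0.40657 = 0.6851

0.6851


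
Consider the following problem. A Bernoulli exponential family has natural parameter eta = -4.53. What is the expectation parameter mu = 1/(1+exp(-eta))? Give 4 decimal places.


Dual coordinate (expectation parameter) for Bernoulli:
mu = 1/(1+exp(-eta)).
eta = -4.53.
exp(-eta) = exp(4.53) = 92.758561.
mu = 1/(1+92.758561) = 0.0107

0.0107


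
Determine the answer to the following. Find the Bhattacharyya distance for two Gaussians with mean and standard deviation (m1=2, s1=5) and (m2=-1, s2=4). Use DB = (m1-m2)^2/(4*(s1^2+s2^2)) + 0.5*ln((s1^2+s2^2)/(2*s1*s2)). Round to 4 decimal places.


Bhattacharyya distance between two Gaussians:
DB = (m1-m2)^2/(4*(s1^2+s2^2)) + (1/2)*ln((s1^2+s2^2)/(2*s1*s2)).
(m1-m2)^2 = (3)^2 = 9.
s1^2+s2^2 = 25 + 16 = 41.
term1 = 9/164 = 0.054878.
term2 = 0.5*ln(41/40.0) = 0.012346.
DB = 0.054878 + 0.012346 = 0.0672

0.0672


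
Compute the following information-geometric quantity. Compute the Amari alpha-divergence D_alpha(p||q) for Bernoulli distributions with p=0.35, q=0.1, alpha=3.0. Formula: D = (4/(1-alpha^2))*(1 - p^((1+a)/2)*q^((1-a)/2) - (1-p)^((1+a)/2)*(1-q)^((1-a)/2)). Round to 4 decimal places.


Amari alpha-divergence:
D = (4/(1-alpha^2))*(1 - p^((1+a)/2)*q^((1-a)/2) - (1-p)^((1+a)/2)*(1-q)^((1-a)/2)).
alpha = 3.0, p = 0.35, q = 0.1.
e1 = (1+alpha)/2 = 2.0, e2 = (1-alpha)/2 = -1.0.
t1 = p^e1 * q^e2 = 0.35^2.0 * 0.1^-1.0 = 1.225.
t2 = (1-p)^e1 * (1-q)^e2 = 0.65^2.0 * 0.9^-1.0 = 0.469444.
4/(1-alpha^2) = -0.5.
D = -0.5*(1 - 1.225 - 0.469444) = 0.3472

0.3472


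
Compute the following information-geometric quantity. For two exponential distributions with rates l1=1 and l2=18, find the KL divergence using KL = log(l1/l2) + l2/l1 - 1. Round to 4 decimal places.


KL divergence for exponential family:
KL = log(l1/l2) + l2/l1 - 1.
log(1/18) = -2.890372.
18/1 = 18.0.
KL = -2.890372 + 18.0 - 1 = 14.1096

14.1096


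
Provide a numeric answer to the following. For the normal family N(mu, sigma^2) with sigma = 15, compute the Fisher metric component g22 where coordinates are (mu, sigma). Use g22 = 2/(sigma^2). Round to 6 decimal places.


For the 2-parameter normal family, the Fisher metric has:
  g11 = 1/sigma^2, g22 = 2/sigma^2.
sigma = 15, sigma^2 = 225.
g22 = 0.008889

0.008889


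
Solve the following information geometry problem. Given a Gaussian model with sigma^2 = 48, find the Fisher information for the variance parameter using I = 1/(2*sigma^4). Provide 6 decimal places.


Fisher information for variance: I(sigma^2) = 1/(2*sigma^4).
sigma^2 = 48, so sigma^4 = 2304.
I = 1/(2*2304) = 1/4608 = 0.000217

0.000217


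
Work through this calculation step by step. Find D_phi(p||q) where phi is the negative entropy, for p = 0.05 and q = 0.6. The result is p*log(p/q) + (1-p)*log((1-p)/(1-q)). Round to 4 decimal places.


Bregman divergence with negative entropy generator:
D = p*log(p/q) + (1-p)*log((1-p)/(1-q)).
p = 0.05, q = 0.6.
p*log(p/q) = 0.05*log(0.05/0.6) = -0.124245.
(1-p)*log((1-p)/(1-q)) = 0.95*log(0.95/0.4) = 0.821748.
D = -0.124245 + 0.821748 = 0.6975

0.6975


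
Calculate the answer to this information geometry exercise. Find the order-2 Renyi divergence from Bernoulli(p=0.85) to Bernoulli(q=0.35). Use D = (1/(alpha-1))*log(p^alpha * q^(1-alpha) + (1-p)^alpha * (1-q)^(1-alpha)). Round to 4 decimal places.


Renyi divergence of order alpha between Bernoulli distributions:
D = (1/(alpha-1))*log(p^alpha * q^(1-alpha) + (1-p)^alpha * (1-q)^(1-alpha)).
alpha = 2, p = 0.85, q = 0.35.
p^alpha * q^(1-alpha) = 0.85^2 * 0.35^-1 = 2.064286.
(1-p)^alpha * (1-q)^(1-alpha) = 0.15^2 * 0.65^-1 = 0.034615.
sum = 2.064286 + 0.034615 = 2.098901.
D = (1/1)*log(2.098901) = 0.7414

0.7414


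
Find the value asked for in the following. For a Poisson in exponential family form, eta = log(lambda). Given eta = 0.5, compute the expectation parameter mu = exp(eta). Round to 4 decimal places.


Expectation parameter for Poisson exponential family:
mu = exp(eta).
eta = 0.5.
mu = exp(0.5) = 1.6487

1.6487


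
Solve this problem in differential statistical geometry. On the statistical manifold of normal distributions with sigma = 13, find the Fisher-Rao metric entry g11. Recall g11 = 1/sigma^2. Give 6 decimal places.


For the 2-parameter normal family, the Fisher metric has:
  g11 = 1/sigma^2, g22 = 2/sigma^2.
sigma = 13, sigma^2 = 169.
g11 = 0.005917

0.005917


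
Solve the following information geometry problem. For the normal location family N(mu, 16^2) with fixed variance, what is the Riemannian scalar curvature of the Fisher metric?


This family has a single free parameter, so its statistical manifold
is 1-dimensional. The Riemann curvature tensor of any 1-dimensional
Riemannian manifold vanishes identically, so R = 0.

0


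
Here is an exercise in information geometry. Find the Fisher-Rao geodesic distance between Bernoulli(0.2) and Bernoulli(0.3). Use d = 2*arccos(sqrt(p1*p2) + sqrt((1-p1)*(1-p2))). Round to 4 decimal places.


Geodesic distance on Bernoulli manifold:
d(p1,p2) = 2*arccos(sqrt(p1*p2) + sqrt((1-p1)*(1-p2))).
sqrt(p1*p2) = sqrt(0.2*0.3) = 0.244949.
sqrt((1-p1)*(1-p2)) = sqrt(0.8*0.7) = 0.748331.
arg = 0.244949 + 0.748331 = 0.99328.
d = 2*arccos(0.99328) = 0.2320

0.2320


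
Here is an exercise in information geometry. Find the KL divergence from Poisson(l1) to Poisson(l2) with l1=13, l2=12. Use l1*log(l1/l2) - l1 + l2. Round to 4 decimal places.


KL divergence for Poisson:
KL = l1*log(l1/l2) - l1 + l2.
l1 = 13, l2 = 12.
log(13/12) = 0.080043.
l1*log(l1/l2) = 13 * 0.080043 = 1.040555.
KL = 1.040555 - 13 + 12 = 0.0406

0.0406


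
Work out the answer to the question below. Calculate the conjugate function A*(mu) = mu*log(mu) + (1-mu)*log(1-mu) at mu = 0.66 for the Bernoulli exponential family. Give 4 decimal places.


Legendre transform for Bernoulli:
A*(mu) = mu*log(mu) + (1-mu)*log(1-mu).
mu = 0.66, 1-mu = 0.34.
mu*log(mu) = 0.66*log(0.66) = -0.27424.
(1-mu)*log(1-mu) = 0.34*log(0.34) = -0.366795.
A* = -0.27424 + -0.366795 = -0.6410

-0.6410


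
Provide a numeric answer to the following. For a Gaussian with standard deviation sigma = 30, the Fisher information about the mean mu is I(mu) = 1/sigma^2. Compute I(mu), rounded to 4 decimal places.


The Fisher information for the mean of a normal distribution is I(mu) = 1/sigma^2.
sigma = 30, so sigma^2 = 900.
I(mu) = 1/900 = 0.0011

0.0011


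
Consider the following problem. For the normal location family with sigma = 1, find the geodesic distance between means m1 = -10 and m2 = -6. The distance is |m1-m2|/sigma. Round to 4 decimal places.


On the fixed-variance normal subfamily, geodesic distance = |m1-m2|/sigma.
|-10 - -6| = 4.
sigma = 1.
d = 4/1 = 4.0000

4.0000


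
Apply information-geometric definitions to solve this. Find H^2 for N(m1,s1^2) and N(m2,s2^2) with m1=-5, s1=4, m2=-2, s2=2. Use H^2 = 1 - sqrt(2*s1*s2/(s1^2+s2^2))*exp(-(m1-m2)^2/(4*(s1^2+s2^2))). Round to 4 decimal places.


Squared Hellinger distance for Gaussians:
H^2 = 1 - sqrt(2*s1*s2/(s1^2+s2^2)) * exp(-(m1-m2)^2/(4*(s1^2+s2^2))).
s1^2 = 16, s2^2 = 4, s1^2+s2^2 = 20.
sqrt(2*4*2/(20)) = 0.894427.
(m1-m2)^2 = (-3)^2 = 9.
exp(-9/(4*20)) = exp(-0.1125) = 0.893597.
H^2 = 1 - 0.894427*0.893597 = 0.2007

0.2007


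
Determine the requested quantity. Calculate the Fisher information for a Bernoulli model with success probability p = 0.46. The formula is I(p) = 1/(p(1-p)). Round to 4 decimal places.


For Bernoulli(p), Fisher information is I(p) = 1/(p*(1-p)).
p = 0.46, 1-p = 0.54.
p*(1-p) = 0.2484.
I(p) = 1/0.2484 = 4.0258

4.0258


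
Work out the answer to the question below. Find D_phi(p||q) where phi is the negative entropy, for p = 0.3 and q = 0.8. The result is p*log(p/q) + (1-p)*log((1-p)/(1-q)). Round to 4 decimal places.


Bregman divergence with negative entropy generator:
D = p*log(p/q) + (1-p)*log((1-p)/(1-q)).
p = 0.3, q = 0.8.
p*log(p/q) = 0.3*log(0.3/0.8) = -0.294249.
(1-p)*log((1-p)/(1-q)) = 0.7*log(0.7/0.2) = 0.876934.
D = -0.294249 + 0.876934 = 0.5827

0.5827


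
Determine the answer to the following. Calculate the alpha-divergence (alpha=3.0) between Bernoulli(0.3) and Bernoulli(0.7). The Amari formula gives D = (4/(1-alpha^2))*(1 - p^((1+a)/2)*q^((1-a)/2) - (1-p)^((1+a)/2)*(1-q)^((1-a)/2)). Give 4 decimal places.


Amari alpha-divergence:
D = (4/(1-alpha^2))*(1 - p^((1+a)/2)*q^((1-a)/2) - (1-p)^((1+a)/2)*(1-q)^((1-a)/2)).
alpha = 3.0, p = 0.3, q = 0.7.
e1 = (1+alpha)/2 = 2.0, e2 = (1-alpha)/2 = -1.0.
t1 = p^e1 * q^e2 = 0.3^2.0 * 0.7^-1.0 = 0.128571.
t2 = (1-p)^e1 * (1-q)^e2 = 0.7^2.0 * 0.3^-1.0 = 1.633333.
4/(1-alpha^2) = -0.5.
D = -0.5*(1 - 0.128571 - 1.633333) = 0.3810

0.3810


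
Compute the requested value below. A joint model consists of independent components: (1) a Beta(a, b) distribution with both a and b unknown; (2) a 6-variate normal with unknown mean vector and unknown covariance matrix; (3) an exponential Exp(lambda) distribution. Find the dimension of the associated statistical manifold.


The dimension of a statistical manifold equals the number of free
(independent) real parameters of the model. For a product of independent
blocks the parameter counts add.
- Beta (a, b): 2.
- 6-variate normal: 6 (mean) + 6*7/2 = 21 (symmetric covariance) = 27.
- exponential (lambda): 1.
Total = 2 + 27 + 1 = 30.
Dimension = 30

30


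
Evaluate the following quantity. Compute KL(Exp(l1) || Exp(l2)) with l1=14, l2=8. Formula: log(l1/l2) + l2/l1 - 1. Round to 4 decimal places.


KL divergence for exponential family:
KL = log(l1/l2) + l2/l1 - 1.
log(14/8) = 0.559616.
8/14 = 0.571429.
KL = 0.559616 + 0.571429 - 1 = 0.1310

0.1310


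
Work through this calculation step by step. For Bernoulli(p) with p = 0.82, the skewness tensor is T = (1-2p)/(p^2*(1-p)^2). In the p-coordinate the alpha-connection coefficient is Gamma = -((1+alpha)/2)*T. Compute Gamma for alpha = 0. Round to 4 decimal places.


Skewness (Amari-Chentsov) tensor: T = (1-2p)/(p^2*(1-p)^2).
p = 0.82, 1-2p = -0.64, p^2 = 0.6724, (1-p)^2 = 0.0324.
T = -0.64/(0.6724 * 0.0324) = -29.376988.
In the p-coordinate, Gamma^(alpha) = Gamma^(0) - (alpha/2)*T with Gamma^(0) = (1/2)*g'(p) = -T/2,
so Gamma^(alpha) = -((1+alpha)/2)*T.
alpha = 0, -(1+alpha)/2 = -0.5.
Gamma = -0.5 * -29.376988 = 14.6885

14.6885


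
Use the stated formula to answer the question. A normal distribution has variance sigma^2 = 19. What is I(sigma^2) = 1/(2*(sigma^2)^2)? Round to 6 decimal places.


Fisher information for variance: I(sigma^2) = 1/(2*sigma^4).
sigma^2 = 19, so sigma^4 = 361.
I = 1/(2*361) = 1/722 = 0.001385

0.001385


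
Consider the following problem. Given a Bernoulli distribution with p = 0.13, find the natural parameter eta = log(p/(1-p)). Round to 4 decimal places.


Natural parameter for Bernoulli: eta = log(p/(1-p)).
p = 0.13, 1-p = 0.87.
p/(1-p) = 0.149425.
eta = log(0.149425) = -1.9010

-1.9010


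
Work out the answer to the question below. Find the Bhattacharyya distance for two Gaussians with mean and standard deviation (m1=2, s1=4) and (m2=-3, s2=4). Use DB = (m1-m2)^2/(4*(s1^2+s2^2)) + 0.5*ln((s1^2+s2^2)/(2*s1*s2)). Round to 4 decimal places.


Bhattacharyya distance between two Gaussians:
DB = (m1-m2)^2/(4*(s1^2+s2^2)) + (1/2)*ln((s1^2+s2^2)/(2*s1*s2)).
(m1-m2)^2 = (5)^2 = 25.
s1^2+s2^2 = 16 + 16 = 32.
term1 = 25/128 = 0.195312.
term2 = 0.5*ln(32/32.0) = 0.0.
DB = 0.195312 + 0.0 = 0.1953

0.1953


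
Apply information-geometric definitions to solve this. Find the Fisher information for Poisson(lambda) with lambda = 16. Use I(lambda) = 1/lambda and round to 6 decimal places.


Fisher information for Poisson: I(lambda) = 1/lambda.
lambda = 16.
I(lambda) = 1/16 = 0.062500

0.062500


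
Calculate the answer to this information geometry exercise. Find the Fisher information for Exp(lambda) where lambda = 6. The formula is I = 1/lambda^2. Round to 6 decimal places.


Fisher information for exponential: I(lambda) = 1/lambda^2.
lambda = 6, lambda^2 = 36.
I = 1/36 = 0.027778

0.027778


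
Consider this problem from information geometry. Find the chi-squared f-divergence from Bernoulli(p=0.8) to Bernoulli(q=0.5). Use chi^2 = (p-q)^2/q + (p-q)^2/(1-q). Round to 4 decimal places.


Chi-squared divergence between Bernoulli distributions:
chi^2 = (p-q)^2/q + (p-q)^2/(1-q).
p = 0.8, q = 0.5, p-q = 0.3.
(p-q)^2 = 0.09.
term1 = 0.09/0.5 = 0.18.
term2 = 0.09/0.5 = 0.18.
chi^2 = 0.18 + 0.18 = 0.3600

0.3600


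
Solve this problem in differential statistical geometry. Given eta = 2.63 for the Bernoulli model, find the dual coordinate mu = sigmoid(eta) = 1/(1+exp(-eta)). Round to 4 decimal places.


Dual coordinate (expectation parameter) for Bernoulli:
mu = 1/(1+exp(-eta)).
eta = 2.63.
exp(-eta) = exp(-2.63) = 0.072078.
mu = 1/(1+0.072078) = 0.9328

0.9328


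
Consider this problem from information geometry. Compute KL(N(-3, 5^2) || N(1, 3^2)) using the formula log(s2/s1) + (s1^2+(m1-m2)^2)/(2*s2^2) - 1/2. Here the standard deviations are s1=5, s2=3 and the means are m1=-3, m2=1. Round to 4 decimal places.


KL divergence between normal distributions:
KL = log(s2/s1) + (s1^2 + (m1-m2)^2)/(2*s2^2) - 1/2.
log(3/5) = -0.510826.
(5^2 + (-3-1)^2)/(2*3^2) = (25 + 16)/18 = 2.277778.
KL = -0.510826 + 2.277778 - 0.5 = 1.2670

1.2670


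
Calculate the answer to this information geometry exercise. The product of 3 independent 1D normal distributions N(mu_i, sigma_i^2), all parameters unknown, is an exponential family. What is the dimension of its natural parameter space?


Exponential family dimension calculation:
Each univariate normal has two natural parameters (mu/sigma^2 and -1/(2 sigma^2)).
With 3 independent components, dim = 2 * 3 = 6.

6


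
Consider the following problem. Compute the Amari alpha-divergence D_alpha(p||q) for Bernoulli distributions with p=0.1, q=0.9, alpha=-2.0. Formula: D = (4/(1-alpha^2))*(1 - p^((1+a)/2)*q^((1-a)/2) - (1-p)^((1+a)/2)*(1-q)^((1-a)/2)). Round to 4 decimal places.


Amari alpha-divergence:
D = (4/(1-alpha^2))*(1 - p^((1+a)/2)*q^((1-a)/2) - (1-p)^((1+a)/2)*(1-q)^((1-a)/2)).
alpha = -2.0, p = 0.1, q = 0.9.
e1 = (1+alpha)/2 = -0.5, e2 = (1-alpha)/2 = 1.5.
t1 = p^e1 * q^e2 = 0.1^-0.5 * 0.9^1.5 = 2.7.
t2 = (1-p)^e1 * (1-q)^e2 = 0.9^-0.5 * 0.1^1.5 = 0.033333.
4/(1-alpha^2) = -1.333333.
D = -1.333333*(1 - 2.7 - 0.033333) = 2.3111

2.3111


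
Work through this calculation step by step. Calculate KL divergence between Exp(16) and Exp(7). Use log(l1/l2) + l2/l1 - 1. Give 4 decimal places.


KL divergence for exponential family:
KL = log(l1/l2) + l2/l1 - 1.
log(16/7) = 0.826679.
7/16 = 0.4375.
KL = 0.826679 + 0.4375 - 1 = 0.2642

0.2642


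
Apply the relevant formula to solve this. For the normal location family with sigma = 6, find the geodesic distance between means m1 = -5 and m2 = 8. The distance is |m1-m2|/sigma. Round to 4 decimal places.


On the fixed-variance normal subfamily, geodesic distance = |m1-m2|/sigma.
|-5 - 8| = 13.
sigma = 6.
d = 13/6 = 2.1667

2.1667


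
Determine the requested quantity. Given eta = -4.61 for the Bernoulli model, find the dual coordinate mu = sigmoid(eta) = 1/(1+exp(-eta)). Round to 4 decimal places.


Dual coordinate (expectation parameter) for Bernoulli:
mu = 1/(1+exp(-eta)).
eta = -4.61.
exp(-eta) = exp(4.61) = 100.48415.
mu = 1/(1+100.48415) = 0.0099

0.0099


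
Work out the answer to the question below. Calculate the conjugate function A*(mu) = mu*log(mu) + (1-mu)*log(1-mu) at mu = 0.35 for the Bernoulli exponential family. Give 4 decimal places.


Legendre transform for Bernoulli:
A*(mu) = mu*log(mu) + (1-mu)*log(1-mu).
mu = 0.35, 1-mu = 0.65.
mu*log(mu) = 0.35*log(0.35) = -0.367438.
(1-mu)*log(1-mu) = 0.65*log(0.65) = -0.280009.
A* = -0.367438 + -0.280009 = -0.6474

-0.6474


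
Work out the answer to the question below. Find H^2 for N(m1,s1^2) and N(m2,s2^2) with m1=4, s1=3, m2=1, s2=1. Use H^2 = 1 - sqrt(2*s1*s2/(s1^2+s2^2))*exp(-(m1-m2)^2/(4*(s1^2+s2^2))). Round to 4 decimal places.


Squared Hellinger distance for Gaussians:
H^2 = 1 - sqrt(2*s1*s2/(s1^2+s2^2)) * exp(-(m1-m2)^2/(4*(s1^2+s2^2))).
s1^2 = 9, s2^2 = 1, s1^2+s2^2 = 10.
sqrt(2*3*1/(10)) = 0.774597.
(m1-m2)^2 = (3)^2 = 9.
exp(-9/(4*10)) = exp(-0.225) = 0.798516.
H^2 = 1 - 0.774597*0.798516 = 0.3815

0.3815


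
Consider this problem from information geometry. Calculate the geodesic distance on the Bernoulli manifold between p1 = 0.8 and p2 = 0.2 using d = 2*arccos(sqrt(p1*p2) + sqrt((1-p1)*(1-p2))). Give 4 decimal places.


Geodesic distance on Bernoulli manifold:
d(p1,p2) = 2*arccos(sqrt(p1*p2) + sqrt((1-p1)*(1-p2))).
sqrt(p1*p2) = sqrt(0.8*0.2) = 0.4.
sqrt((1-p1)*(1-p2)) = sqrt(0.2*0.8) = 0.4.
arg = 0.4 + 0.4 = 0.8.
d = 2*arccos(0.8) = 1.2870

1.2870


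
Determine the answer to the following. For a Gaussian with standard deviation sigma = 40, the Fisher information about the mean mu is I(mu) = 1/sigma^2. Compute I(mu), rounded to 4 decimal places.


The Fisher information for the mean of a normal distribution is I(mu) = 1/sigma^2.
sigma = 40, so sigma^2 = 1600.
I(mu) = 1/1600 = 0.0006

0.0006


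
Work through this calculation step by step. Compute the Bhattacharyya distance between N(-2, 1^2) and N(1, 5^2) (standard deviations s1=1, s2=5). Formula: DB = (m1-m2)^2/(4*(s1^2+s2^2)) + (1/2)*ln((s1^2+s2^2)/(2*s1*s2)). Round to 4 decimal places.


Bhattacharyya distance between two Gaussians:
DB = (m1-m2)^2/(4*(s1^2+s2^2)) + (1/2)*ln((s1^2+s2^2)/(2*s1*s2)).
(m1-m2)^2 = (-3)^2 = 9.
s1^2+s2^2 = 1 + 25 = 26.
term1 = 9/104 = 0.086538.
term2 = 0.5*ln(26/10.0) = 0.477756.
DB = 0.086538 + 0.477756 = 0.5643

0.5643


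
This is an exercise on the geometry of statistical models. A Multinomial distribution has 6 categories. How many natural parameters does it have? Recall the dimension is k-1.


Exponential family dimension calculation:
For Multinomial with k=6 categories, dim = k-1 = 5.

5


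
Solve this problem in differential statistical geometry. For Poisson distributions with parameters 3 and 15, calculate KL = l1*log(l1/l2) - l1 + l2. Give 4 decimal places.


KL divergence for Poisson:
KL = l1*log(l1/l2) - l1 + l2.
l1 = 3, l2 = 15.
log(3/15) = -1.609438.
l1*log(l1/l2) = 3 * -1.609438 = -4.828314.
KL = -4.828314 - 3 + 15 = 7.1717

7.1717


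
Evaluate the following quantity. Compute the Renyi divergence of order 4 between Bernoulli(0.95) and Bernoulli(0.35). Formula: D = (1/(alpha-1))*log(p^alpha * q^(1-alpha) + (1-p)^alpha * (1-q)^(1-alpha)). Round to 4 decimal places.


Renyi divergence of order alpha between Bernoulli distributions:
D = (1/(alpha-1))*log(p^alpha * q^(1-alpha) + (1-p)^alpha * (1-q)^(1-alpha)).
alpha = 4, p = 0.95, q = 0.35.
p^alpha * q^(1-alpha) = 0.95^4 * 0.35^-3 = 18.99723.
(1-p)^alpha * (1-q)^(1-alpha) = 0.05^4 * 0.65^-3 = 2.3e-05.
sum = 18.99723 + 2.3e-05 = 18.997253.
D = (1/3)*log(18.997253) = 0.9814

0.9814
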